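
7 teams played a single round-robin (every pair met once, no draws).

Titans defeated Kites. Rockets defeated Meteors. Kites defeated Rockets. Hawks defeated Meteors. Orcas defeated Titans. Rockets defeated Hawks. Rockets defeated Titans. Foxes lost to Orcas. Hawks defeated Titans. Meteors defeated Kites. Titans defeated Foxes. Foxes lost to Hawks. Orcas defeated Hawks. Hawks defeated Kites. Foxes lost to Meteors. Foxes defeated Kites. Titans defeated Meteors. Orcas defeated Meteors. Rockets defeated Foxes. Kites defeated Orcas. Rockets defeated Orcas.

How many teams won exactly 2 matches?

Win totals: Foxes 1, Rockets 5, Meteors 2, Orcas 4, Titans 3, Hawks 4, Kites 2.
Exactly 2: Meteors, Kites — 2 teams.

2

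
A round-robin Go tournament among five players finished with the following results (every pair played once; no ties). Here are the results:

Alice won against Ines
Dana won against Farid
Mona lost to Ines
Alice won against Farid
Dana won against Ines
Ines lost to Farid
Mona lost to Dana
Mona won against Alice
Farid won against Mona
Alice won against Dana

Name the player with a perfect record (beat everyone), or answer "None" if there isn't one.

None

Highest win total is Dana with 3 (out of 4 possible).
Dana lost to Alice, so no player went undefeated.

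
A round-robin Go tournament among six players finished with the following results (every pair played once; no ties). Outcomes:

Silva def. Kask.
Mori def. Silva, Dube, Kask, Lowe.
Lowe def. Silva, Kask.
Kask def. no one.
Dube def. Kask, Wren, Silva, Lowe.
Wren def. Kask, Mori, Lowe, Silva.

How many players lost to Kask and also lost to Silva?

Kask beat: no one.
Silva beat: Kask.
No one was beaten by both.

0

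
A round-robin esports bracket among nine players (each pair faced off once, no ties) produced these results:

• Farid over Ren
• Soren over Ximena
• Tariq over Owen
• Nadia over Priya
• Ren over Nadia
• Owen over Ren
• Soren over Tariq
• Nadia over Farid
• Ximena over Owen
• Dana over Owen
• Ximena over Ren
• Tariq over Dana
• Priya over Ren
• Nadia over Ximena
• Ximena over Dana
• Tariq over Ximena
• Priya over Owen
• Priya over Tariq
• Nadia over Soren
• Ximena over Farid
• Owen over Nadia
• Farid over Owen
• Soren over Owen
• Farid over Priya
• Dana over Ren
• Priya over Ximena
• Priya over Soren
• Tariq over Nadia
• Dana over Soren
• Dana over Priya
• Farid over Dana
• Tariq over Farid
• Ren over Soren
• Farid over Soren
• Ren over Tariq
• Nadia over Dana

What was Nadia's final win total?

Nadia's results: beat Soren, Farid, Dana, Priya, Ximena; lost to Owen, Tariq, Ren.
That is 5 wins.

5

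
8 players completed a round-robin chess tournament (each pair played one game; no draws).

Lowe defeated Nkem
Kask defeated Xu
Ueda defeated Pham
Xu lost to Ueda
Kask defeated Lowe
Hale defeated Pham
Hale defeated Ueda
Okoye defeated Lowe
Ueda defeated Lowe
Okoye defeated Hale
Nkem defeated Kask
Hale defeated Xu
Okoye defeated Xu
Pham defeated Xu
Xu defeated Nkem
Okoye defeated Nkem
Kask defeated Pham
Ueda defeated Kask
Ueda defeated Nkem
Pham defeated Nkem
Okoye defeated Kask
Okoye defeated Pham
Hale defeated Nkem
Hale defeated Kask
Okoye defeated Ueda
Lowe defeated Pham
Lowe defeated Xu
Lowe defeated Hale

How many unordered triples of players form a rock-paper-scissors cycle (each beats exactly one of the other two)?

Win totals: Nkem 1, Ueda 5, Pham 2, Hale 5, Kask 3, Okoye 7, Lowe 4, Xu 1.
A player with w wins dominates both others in C(w,2) triples; summing gives 0 + 10 + 1 + 10 + 3 + 21 + 6 + 0 = 51 transitive triples.
Total triples C(8,3) = 56, so cyclic triples = 56 − 51 = 5.

5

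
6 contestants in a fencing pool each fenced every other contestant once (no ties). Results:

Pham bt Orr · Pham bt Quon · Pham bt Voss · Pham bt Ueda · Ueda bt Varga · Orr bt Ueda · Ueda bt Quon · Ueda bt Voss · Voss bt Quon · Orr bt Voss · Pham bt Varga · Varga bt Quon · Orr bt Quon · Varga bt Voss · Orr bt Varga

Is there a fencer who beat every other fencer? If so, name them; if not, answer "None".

Pham

Pham has 5 wins out of 5 opponents — a perfect record.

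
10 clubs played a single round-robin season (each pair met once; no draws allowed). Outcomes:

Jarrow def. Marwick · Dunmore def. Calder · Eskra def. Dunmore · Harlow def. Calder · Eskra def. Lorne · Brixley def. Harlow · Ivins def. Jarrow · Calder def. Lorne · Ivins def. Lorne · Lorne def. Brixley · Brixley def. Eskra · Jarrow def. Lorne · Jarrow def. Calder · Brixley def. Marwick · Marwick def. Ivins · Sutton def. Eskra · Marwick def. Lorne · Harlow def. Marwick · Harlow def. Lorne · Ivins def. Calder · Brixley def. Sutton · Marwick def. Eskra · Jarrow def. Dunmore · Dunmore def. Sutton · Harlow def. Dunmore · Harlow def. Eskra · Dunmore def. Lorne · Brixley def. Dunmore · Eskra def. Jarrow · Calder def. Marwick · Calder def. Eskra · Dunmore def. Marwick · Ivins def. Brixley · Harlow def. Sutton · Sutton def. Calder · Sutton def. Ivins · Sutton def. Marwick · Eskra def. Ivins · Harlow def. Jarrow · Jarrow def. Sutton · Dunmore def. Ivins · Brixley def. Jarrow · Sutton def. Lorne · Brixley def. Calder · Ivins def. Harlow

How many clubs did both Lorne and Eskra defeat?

0

Lorne beat: Brixley.
Eskra beat: Ivins, Lorne, Jarrow, Dunmore.
No one was beaten by both.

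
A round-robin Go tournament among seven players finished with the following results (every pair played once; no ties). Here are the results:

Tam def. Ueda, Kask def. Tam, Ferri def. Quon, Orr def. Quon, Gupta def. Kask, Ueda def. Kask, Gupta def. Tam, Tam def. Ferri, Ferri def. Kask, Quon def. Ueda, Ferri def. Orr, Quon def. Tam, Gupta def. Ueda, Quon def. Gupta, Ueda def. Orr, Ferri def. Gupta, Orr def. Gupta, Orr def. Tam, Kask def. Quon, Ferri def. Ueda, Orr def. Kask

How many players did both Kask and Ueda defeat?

0

Kask beat: Quon, Tam.
Ueda beat: Kask, Orr.
No one was beaten by both.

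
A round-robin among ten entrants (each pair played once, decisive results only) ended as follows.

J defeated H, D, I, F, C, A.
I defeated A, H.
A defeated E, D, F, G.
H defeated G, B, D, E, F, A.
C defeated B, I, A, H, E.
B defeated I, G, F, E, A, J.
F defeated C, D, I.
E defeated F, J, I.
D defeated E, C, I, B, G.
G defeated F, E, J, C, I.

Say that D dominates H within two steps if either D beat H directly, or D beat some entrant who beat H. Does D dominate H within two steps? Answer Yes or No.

Yes

D did not beat H directly.
D beat B, C, E, G, I. Of those, C beat H.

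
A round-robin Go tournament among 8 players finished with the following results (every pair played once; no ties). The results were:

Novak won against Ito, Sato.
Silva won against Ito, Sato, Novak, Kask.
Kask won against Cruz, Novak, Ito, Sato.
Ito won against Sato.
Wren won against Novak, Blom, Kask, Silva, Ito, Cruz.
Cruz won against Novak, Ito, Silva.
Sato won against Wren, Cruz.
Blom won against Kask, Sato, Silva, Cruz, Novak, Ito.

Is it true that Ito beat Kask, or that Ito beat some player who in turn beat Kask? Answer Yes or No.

No

Ito did not beat Kask directly.
Ito beat Sato, but each of them lost to Kask. No two-step path.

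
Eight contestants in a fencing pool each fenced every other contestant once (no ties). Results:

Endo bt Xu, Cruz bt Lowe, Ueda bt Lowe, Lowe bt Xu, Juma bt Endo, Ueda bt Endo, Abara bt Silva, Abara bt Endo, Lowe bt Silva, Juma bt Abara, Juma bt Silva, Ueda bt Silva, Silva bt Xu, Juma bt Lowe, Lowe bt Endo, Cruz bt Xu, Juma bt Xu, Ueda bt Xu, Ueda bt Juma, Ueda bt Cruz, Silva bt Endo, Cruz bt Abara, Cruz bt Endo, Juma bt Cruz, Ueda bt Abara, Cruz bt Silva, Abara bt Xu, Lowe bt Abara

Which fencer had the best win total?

Ueda

Win totals: Juma 6, Endo 1, Abara 3, Silva 2, Xu 0, Ueda 7, Lowe 4, Cruz 5.
Ueda leads with 7 wins (next highest: 6).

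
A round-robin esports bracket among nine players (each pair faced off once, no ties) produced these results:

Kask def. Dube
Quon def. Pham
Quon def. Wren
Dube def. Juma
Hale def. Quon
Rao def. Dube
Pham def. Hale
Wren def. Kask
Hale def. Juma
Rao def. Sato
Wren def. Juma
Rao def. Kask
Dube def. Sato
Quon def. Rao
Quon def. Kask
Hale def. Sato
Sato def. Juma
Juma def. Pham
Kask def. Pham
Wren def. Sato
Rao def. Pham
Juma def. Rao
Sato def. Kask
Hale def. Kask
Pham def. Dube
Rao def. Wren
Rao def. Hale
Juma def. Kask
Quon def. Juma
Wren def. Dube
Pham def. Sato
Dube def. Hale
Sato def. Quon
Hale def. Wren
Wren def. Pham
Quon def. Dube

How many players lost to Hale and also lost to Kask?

Hale beat: Sato, Quon, Wren, Kask, Juma.
Kask beat: Dube, Pham.
No one was beaten by both.

0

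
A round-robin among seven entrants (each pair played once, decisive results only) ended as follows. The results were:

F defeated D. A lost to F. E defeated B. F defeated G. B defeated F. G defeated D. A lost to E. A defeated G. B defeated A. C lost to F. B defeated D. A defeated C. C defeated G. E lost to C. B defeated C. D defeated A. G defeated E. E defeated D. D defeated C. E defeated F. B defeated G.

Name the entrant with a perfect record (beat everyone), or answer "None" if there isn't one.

None

Highest win total is B with 5 (out of 6 possible).
B lost to E, so no entrant went undefeated.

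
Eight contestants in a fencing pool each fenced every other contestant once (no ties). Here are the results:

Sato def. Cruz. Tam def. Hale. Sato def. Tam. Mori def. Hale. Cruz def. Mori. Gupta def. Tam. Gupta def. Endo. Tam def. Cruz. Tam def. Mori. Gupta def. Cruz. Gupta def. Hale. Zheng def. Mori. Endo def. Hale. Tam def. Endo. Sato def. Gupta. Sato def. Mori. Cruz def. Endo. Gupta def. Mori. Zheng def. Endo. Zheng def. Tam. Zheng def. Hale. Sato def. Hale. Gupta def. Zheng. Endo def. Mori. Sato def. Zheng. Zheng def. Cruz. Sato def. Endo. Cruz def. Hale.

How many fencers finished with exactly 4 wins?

1

Win totals: Cruz 3, Zheng 5, Endo 2, Tam 4, Hale 0, Mori 1, Sato 7, Gupta 6.
Exactly 4: Tam — 1 fencer.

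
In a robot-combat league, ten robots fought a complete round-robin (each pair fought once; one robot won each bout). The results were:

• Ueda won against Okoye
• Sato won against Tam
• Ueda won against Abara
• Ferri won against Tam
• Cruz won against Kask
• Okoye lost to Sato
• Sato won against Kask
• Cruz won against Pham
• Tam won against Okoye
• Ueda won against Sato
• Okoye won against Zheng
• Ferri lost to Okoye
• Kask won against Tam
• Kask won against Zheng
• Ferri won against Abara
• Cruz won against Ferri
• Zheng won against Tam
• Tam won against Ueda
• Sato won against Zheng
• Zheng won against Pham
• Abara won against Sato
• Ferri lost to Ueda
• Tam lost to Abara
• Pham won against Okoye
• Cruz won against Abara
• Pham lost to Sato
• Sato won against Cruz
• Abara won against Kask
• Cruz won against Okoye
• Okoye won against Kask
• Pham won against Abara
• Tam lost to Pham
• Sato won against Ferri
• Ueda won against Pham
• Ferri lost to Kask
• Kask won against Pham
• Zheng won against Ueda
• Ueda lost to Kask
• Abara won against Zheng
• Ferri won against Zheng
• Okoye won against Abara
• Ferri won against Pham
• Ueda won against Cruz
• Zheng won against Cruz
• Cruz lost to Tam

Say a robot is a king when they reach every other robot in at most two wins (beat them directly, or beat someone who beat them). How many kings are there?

10

Pham reaches everyone (king).
Zheng reaches everyone (king).
Okoye reaches everyone (king).
Abara reaches everyone (king).
Ferri reaches everyone (king).
Cruz reaches everyone (king).
Sato reaches everyone (king).
Ueda reaches everyone (king).
Tam reaches everyone (king).
Kask reaches everyone (king).
Kings: Pham, Zheng, Okoye, Abara, Ferri, Cruz, Sato, Ueda, Tam, Kask — 10.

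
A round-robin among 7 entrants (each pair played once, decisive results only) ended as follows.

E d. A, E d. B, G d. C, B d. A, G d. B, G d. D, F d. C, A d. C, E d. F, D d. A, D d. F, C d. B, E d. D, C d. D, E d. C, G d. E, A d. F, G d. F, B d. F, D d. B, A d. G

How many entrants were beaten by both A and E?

A beat: C, F, G.
E beat: A, B, C, D, F.
Both beat: C, F — 2.

2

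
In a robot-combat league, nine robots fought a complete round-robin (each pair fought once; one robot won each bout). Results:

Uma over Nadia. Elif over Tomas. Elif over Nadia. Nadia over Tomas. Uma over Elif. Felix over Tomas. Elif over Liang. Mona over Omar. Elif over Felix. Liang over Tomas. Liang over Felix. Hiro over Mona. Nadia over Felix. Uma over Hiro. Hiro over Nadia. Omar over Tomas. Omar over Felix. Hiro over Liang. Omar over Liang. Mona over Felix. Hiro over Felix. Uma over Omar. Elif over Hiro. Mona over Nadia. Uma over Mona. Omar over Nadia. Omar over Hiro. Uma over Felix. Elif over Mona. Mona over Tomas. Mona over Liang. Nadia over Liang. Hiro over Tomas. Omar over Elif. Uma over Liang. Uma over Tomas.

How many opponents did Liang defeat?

Liang's results: beat Tomas, Felix; lost to Elif, Hiro, Nadia, Uma, Omar, Mona.
That is 2 wins.

2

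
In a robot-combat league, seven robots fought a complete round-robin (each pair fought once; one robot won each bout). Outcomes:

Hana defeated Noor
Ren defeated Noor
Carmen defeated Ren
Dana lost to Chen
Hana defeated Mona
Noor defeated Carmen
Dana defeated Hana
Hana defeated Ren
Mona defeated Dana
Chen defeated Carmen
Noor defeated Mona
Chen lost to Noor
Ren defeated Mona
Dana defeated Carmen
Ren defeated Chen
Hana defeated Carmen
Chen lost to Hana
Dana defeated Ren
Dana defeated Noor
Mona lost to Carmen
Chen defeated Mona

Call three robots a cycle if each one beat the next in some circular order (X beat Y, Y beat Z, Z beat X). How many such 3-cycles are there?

9

Win totals: Chen 3, Hana 5, Ren 3, Mona 1, Carmen 2, Noor 3, Dana 4.
A robot with w wins dominates both others in C(w,2) triples; summing gives 3 + 10 + 3 + 0 + 1 + 3 + 6 = 26 transitive triples.
Total triples C(7,3) = 35, so cyclic triples = 35 − 26 = 9.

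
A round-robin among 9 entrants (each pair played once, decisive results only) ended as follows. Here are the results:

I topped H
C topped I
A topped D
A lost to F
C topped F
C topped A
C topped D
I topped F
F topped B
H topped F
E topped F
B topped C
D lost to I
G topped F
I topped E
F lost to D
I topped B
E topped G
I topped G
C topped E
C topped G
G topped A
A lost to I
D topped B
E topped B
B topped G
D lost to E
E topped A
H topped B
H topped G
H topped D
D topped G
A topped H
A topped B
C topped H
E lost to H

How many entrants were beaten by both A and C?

A beat: B, D, H.
C beat: A, D, E, F, G, H, I.
Both beat: D, H — 2.

2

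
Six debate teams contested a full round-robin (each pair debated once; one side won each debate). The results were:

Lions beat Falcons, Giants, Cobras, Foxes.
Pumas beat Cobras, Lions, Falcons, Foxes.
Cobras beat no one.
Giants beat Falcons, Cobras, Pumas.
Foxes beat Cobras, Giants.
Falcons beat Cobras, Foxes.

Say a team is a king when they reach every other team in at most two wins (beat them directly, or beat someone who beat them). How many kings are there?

Pumas reaches everyone (king).
Cobras cannot reach Pumas, Giants, Falcons, Foxes, Lions in two steps.
Giants reaches everyone (king).
Falcons cannot reach Pumas, Lions in two steps.
Foxes cannot reach Lions in two steps.
Lions reaches everyone (king).
Kings: Pumas, Giants, Lions — 3.

3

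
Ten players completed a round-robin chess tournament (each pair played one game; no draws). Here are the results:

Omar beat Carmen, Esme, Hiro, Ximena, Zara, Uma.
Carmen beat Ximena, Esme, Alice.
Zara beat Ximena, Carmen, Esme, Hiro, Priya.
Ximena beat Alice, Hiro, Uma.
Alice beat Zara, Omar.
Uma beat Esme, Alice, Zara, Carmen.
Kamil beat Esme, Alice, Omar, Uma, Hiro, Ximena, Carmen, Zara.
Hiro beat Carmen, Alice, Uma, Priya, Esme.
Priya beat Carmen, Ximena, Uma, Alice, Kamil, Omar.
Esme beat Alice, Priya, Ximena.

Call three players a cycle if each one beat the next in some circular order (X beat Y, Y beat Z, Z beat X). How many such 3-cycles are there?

Win totals: Omar 6, Alice 2, Uma 4, Zara 5, Kamil 8, Esme 3, Ximena 3, Priya 6, Carmen 3, Hiro 5.
A player with w wins dominates both others in C(w,2) triples; summing gives 15 + 1 + 6 + 10 + 28 + 3 + 3 + 15 + 3 + 10 = 94 transitive triples.
Total triples C(10,3) = 120, so cyclic triples = 120 − 94 = 26.

26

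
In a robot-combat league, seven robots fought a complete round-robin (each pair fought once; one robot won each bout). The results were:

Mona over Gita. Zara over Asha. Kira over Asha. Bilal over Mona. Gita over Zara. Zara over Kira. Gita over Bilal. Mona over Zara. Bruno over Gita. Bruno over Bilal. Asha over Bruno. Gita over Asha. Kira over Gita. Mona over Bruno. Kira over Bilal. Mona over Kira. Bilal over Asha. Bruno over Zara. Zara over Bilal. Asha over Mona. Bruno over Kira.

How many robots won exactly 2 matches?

Win totals: Asha 2, Mona 4, Kira 3, Gita 3, Zara 3, Bilal 2, Bruno 4.
Exactly 2: Asha, Bilal — 2 robots.

2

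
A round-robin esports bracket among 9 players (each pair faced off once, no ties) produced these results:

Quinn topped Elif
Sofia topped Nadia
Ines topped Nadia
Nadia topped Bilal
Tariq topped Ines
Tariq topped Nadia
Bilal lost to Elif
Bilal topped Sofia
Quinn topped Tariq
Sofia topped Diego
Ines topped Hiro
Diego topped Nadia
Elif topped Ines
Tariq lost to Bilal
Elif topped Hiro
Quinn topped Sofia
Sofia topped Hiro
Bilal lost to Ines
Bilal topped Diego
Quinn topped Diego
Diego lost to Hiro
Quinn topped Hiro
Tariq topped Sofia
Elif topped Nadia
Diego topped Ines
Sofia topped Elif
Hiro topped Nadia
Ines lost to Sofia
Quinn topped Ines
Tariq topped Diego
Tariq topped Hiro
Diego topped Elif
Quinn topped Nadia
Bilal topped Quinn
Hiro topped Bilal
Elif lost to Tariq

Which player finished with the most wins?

Win totals: Elif 4, Ines 3, Tariq 6, Diego 3, Quinn 7, Bilal 4, Sofia 5, Hiro 3, Nadia 1.
Quinn leads with 7 wins (next highest: 6).

Quinn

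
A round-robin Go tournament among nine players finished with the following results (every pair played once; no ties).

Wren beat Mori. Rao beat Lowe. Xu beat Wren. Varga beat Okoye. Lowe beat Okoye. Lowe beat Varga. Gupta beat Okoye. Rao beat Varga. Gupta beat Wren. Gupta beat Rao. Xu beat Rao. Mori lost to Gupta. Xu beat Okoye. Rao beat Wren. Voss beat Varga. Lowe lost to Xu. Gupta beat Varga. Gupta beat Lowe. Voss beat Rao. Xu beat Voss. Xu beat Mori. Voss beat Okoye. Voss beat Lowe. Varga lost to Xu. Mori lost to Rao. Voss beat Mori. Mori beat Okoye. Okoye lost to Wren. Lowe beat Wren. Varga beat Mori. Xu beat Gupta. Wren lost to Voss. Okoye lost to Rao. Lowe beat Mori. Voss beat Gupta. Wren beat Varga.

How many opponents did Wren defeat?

3

Wren's results: beat Mori, Okoye, Varga; lost to Voss, Xu, Rao, Lowe, Gupta.
That is 3 wins.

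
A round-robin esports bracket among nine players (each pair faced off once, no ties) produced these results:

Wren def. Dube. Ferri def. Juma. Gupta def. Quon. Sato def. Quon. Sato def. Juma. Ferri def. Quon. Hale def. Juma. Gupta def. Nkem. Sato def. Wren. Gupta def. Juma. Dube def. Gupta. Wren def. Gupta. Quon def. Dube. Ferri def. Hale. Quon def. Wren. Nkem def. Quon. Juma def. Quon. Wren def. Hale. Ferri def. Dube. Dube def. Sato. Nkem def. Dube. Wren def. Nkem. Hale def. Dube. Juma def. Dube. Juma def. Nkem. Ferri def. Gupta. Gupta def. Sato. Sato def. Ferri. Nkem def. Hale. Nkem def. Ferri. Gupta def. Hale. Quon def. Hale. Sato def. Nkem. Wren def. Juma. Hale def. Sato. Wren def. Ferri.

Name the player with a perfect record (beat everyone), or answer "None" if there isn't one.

None

Highest win total is Wren with 6 (out of 8 possible).
Wren lost to Sato, Quon, so no player went undefeated.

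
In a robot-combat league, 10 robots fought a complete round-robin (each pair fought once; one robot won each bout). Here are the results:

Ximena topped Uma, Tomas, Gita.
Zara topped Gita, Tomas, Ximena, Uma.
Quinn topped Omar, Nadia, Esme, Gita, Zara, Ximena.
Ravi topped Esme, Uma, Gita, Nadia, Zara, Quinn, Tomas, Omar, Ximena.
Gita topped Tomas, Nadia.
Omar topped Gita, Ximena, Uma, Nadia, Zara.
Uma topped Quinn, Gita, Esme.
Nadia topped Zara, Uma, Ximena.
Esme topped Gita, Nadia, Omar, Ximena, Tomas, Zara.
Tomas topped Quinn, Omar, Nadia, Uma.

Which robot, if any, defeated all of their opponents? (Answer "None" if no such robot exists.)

Ravi

Ravi has 9 wins out of 9 opponents — a perfect record.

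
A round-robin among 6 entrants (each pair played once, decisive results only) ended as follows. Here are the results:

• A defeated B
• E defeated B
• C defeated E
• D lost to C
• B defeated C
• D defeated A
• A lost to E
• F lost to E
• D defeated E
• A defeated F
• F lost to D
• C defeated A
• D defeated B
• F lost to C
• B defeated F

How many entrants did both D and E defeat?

3

D beat: A, B, E, F.
E beat: A, B, F.
Both beat: A, B, F — 3.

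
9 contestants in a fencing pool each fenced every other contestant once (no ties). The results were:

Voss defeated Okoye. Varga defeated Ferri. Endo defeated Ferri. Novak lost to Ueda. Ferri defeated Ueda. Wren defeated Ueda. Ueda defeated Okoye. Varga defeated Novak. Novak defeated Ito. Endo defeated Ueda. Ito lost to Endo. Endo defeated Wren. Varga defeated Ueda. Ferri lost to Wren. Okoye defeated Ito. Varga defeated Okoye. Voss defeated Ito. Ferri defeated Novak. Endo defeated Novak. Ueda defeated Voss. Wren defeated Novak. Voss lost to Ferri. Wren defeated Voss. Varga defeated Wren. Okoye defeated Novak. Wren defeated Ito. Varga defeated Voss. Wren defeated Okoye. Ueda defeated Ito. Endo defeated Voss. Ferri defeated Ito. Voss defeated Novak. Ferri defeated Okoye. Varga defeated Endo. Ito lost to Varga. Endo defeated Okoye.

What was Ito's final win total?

Ito's results: beat no one; lost to Voss, Ferri, Novak, Okoye, Ueda, Wren, Endo, Varga.
That is 0 wins.

0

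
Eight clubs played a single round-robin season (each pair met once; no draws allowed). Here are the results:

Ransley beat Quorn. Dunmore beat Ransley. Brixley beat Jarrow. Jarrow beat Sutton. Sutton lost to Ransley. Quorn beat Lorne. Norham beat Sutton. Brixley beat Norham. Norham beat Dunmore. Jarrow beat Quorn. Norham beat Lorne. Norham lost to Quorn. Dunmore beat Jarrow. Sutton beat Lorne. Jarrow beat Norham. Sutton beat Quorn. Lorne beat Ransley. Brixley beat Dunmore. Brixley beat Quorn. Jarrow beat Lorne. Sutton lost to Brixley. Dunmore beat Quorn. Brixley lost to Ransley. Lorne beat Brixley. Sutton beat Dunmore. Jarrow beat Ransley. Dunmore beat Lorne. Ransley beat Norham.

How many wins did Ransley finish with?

Ransley's results: beat Norham, Brixley, Quorn, Sutton; lost to Dunmore, Jarrow, Lorne.
That is 4 wins.

4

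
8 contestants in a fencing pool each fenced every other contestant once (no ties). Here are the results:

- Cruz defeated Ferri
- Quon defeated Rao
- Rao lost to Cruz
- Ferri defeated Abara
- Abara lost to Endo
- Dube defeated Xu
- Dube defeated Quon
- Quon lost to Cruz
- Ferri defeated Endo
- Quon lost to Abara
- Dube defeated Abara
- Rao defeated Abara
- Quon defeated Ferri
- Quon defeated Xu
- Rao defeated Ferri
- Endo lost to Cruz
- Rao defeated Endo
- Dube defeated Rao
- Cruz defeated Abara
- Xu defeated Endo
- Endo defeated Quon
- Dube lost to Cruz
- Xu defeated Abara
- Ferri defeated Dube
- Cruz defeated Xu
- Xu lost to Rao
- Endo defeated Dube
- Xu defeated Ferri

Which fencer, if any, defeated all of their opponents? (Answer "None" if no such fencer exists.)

Cruz

Cruz has 7 wins out of 7 opponents — a perfect record.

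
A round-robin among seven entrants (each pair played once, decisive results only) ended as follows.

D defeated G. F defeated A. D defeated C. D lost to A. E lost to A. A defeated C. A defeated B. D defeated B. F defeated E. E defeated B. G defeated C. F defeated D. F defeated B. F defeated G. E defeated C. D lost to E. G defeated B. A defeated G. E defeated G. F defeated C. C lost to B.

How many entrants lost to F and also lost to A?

5

F beat: A, B, C, D, E, G.
A beat: B, C, D, E, G.
Both beat: B, C, D, E, G — 5.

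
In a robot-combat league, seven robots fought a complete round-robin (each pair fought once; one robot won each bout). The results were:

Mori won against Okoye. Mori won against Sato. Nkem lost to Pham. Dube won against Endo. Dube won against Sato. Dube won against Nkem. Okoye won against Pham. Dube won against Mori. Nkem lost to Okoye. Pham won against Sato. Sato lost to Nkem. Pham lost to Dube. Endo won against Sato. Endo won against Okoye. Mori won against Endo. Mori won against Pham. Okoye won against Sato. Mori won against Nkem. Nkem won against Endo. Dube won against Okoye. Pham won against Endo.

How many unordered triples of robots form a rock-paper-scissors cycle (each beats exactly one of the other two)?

2

Win totals: Nkem 2, Endo 2, Dube 6, Okoye 3, Mori 5, Pham 3, Sato 0.
A robot with w wins dominates both others in C(w,2) triples; summing gives 1 + 1 + 15 + 3 + 10 + 3 + 0 = 33 transitive triples.
Total triples C(7,3) = 35, so cyclic triples = 35 − 33 = 2.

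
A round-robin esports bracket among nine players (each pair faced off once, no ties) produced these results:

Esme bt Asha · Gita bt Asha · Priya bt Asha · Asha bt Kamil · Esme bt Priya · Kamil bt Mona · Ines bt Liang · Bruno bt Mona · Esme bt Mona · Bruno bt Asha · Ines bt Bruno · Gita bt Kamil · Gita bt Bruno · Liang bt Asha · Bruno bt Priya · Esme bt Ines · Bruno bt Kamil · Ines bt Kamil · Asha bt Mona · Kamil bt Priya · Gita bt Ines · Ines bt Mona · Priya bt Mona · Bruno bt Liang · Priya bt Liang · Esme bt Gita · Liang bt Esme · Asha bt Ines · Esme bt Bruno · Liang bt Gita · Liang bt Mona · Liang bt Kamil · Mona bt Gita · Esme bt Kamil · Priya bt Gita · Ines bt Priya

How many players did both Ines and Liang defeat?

Ines beat: Kamil, Bruno, Liang, Mona, Priya.
Liang beat: Kamil, Esme, Mona, Gita, Asha.
Both beat: Kamil, Mona — 2.

2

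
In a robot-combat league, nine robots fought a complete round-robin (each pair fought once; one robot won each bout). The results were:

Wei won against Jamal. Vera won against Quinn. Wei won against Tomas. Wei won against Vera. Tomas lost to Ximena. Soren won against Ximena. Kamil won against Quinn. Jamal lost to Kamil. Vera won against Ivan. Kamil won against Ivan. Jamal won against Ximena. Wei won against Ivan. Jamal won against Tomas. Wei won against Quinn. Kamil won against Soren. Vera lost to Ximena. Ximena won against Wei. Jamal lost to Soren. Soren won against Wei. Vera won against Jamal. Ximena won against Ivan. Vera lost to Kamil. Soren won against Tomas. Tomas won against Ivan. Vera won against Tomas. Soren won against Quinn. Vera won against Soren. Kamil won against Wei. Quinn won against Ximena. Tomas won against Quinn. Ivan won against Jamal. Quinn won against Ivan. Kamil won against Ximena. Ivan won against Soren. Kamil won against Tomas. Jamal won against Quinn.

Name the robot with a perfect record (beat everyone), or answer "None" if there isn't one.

Kamil

Kamil has 8 wins out of 8 opponents — a perfect record.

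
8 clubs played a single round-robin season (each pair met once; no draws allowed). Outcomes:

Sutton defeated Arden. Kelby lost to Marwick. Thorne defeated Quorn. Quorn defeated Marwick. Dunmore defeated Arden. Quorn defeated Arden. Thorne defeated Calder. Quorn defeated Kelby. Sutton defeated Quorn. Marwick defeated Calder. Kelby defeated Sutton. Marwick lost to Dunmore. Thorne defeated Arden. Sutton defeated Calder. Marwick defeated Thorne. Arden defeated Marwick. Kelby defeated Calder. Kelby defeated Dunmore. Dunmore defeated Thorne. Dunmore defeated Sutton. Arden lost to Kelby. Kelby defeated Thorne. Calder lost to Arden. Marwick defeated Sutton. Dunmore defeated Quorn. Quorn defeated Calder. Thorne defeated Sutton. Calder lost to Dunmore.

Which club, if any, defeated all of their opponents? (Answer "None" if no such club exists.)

None

Highest win total is Dunmore with 6 (out of 7 possible).
Dunmore lost to Kelby, so no club went undefeated.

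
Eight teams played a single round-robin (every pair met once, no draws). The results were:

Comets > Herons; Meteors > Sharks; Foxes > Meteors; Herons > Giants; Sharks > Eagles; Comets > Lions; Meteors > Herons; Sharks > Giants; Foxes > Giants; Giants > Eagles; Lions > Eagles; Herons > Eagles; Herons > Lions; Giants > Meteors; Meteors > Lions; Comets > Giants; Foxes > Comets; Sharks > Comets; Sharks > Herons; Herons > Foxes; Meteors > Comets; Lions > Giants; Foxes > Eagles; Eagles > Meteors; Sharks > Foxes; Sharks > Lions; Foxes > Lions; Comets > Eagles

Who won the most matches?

Win totals: Giants 2, Comets 4, Lions 2, Herons 4, Meteors 4, Foxes 5, Sharks 6, Eagles 1.
Sharks leads with 6 wins (next highest: 5).

Sharks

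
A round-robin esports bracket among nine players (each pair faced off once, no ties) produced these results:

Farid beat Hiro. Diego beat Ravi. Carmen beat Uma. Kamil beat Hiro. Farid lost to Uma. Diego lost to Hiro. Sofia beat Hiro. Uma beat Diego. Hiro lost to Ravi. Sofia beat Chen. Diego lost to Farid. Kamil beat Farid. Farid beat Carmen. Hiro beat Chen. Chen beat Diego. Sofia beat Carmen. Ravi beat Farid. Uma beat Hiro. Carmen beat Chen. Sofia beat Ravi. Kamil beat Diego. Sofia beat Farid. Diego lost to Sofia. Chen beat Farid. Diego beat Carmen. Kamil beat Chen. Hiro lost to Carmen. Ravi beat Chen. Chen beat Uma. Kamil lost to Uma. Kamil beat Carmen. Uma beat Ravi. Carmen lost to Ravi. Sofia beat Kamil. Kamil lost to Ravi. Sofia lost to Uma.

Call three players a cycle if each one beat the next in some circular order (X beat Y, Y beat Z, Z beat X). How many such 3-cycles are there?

Win totals: Hiro 2, Chen 3, Farid 3, Uma 6, Kamil 5, Carmen 3, Sofia 7, Diego 2, Ravi 5.
A player with w wins dominates both others in C(w,2) triples; summing gives 1 + 3 + 3 + 15 + 10 + 3 + 21 + 1 + 10 = 67 transitive triples.
Total triples C(9,3) = 84, so cyclic triples = 84 − 67 = 17.

17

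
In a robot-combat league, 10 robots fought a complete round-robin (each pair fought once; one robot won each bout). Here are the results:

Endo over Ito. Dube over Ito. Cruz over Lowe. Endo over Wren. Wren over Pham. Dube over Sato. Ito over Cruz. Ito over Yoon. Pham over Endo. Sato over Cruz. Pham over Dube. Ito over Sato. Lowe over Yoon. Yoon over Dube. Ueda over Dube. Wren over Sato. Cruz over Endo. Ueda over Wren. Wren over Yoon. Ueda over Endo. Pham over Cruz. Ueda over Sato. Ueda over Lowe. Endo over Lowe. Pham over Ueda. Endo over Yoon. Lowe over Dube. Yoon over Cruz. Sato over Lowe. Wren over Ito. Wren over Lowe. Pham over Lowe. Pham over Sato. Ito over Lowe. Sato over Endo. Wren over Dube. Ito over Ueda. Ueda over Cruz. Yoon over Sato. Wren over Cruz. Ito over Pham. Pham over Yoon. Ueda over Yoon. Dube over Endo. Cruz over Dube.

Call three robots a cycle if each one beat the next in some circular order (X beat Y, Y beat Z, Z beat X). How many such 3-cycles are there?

Win totals: Cruz 3, Pham 7, Endo 4, Ueda 7, Ito 6, Lowe 2, Wren 7, Dube 3, Sato 3, Yoon 3.
A robot with w wins dominates both others in C(w,2) triples; summing gives 3 + 21 + 6 + 21 + 15 + 1 + 21 + 3 + 3 + 3 = 97 transitive triples.
Total triples C(10,3) = 120, so cyclic triples = 120 − 97 = 23.

23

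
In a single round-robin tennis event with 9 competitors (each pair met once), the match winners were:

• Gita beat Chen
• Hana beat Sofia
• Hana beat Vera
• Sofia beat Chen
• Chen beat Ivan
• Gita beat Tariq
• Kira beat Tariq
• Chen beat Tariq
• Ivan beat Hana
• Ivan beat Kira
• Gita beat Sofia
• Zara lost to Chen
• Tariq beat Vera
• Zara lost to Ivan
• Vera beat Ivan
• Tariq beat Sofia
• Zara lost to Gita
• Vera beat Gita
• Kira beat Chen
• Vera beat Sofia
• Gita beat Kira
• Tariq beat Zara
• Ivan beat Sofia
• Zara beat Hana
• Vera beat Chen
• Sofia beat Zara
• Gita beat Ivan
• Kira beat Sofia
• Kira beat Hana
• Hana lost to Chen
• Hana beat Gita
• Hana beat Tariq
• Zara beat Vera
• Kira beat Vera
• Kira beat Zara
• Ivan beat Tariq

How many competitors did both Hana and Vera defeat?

Hana beat: Sofia, Tariq, Gita, Vera.
Vera beat: Ivan, Chen, Sofia, Gita.
Both beat: Sofia, Gita — 2.

2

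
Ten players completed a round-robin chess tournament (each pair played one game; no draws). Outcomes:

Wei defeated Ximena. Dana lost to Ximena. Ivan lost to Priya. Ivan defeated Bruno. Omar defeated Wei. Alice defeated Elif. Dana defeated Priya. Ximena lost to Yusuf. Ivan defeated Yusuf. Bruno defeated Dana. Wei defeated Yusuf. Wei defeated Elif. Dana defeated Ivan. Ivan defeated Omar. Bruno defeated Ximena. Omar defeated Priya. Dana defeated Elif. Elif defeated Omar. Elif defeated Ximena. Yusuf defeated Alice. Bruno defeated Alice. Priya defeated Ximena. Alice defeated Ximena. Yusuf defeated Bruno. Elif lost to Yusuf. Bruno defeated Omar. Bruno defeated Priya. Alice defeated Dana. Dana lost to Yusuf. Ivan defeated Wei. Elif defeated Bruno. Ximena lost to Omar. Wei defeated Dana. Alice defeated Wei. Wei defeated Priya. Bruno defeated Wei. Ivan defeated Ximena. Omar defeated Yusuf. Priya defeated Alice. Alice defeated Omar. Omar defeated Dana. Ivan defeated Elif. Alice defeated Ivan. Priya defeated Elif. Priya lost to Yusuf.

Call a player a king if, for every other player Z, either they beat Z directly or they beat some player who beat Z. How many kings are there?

8

Ximena cannot reach Yusuf, Alice, Bruno, Wei, Omar in two steps.
Priya reaches everyone (king).
Dana reaches everyone (king).
Ivan reaches everyone (king).
Yusuf reaches everyone (king).
Alice reaches everyone (king).
Elif cannot reach Ivan in two steps.
Bruno reaches everyone (king).
Wei reaches everyone (king).
Omar reaches everyone (king).
Kings: Priya, Dana, Ivan, Yusuf, Alice, Bruno, Wei, Omar — 8.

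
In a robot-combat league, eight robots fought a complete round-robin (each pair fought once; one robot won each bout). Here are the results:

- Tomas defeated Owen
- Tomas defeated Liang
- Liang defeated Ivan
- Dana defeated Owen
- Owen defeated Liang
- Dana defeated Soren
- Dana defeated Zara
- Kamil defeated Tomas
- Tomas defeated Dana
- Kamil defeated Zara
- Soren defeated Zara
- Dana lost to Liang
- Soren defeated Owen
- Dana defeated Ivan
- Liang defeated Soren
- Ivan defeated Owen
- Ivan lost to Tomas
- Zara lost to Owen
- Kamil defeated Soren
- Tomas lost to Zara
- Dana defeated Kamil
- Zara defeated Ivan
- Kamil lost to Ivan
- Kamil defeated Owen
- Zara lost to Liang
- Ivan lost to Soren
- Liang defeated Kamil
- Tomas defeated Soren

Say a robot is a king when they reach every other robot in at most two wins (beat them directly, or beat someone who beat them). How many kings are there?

6

Ivan cannot reach Dana in two steps.
Liang reaches everyone (king).
Kamil reaches everyone (king).
Soren cannot reach Dana in two steps.
Tomas reaches everyone (king).
Dana reaches everyone (king).
Zara reaches everyone (king).
Owen reaches everyone (king).
Kings: Liang, Kamil, Tomas, Dana, Zara, Owen — 6.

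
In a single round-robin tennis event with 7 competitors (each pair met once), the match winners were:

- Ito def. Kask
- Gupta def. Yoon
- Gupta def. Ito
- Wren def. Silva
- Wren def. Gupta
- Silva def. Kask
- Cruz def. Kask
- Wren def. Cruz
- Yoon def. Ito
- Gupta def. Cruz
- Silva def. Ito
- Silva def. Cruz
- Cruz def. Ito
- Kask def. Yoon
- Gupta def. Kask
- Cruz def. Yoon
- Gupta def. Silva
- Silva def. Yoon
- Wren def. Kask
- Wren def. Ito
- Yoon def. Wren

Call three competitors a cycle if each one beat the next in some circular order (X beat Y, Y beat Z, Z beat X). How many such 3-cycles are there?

5

Win totals: Silva 4, Ito 1, Yoon 2, Kask 1, Cruz 3, Gupta 5, Wren 5.
A competitor with w wins dominates both others in C(w,2) triples; summing gives 6 + 0 + 1 + 0 + 3 + 10 + 10 = 30 transitive triples.
Total triples C(7,3) = 35, so cyclic triples = 35 − 30 = 5.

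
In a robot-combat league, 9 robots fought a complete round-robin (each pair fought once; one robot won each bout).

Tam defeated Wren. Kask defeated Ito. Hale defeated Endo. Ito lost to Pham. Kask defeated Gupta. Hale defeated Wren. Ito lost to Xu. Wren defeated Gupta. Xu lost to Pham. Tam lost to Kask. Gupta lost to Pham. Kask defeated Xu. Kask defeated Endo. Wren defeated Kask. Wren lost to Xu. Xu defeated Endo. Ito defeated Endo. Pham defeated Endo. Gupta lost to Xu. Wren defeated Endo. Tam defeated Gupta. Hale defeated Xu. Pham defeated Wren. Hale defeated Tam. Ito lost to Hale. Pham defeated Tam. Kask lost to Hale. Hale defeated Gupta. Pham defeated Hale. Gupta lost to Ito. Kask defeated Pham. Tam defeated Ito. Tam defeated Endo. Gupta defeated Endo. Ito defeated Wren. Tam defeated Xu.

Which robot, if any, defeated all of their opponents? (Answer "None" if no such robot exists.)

Highest win total is Pham with 7 (out of 8 possible).
Pham lost to Kask, so no robot went undefeated.

None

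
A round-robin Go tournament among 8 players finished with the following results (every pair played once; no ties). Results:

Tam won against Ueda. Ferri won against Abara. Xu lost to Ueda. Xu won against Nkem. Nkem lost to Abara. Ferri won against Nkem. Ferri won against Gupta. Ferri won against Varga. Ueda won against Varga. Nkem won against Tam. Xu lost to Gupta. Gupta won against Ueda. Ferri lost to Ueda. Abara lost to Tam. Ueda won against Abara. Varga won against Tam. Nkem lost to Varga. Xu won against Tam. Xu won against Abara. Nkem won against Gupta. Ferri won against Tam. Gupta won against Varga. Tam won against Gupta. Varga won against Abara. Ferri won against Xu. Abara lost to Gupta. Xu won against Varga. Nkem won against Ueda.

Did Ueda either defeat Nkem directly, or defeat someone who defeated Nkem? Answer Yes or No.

Ueda did not beat Nkem directly.
Ueda beat Xu, Varga, Ferri, Abara. Of those, Xu beat Nkem.

Yes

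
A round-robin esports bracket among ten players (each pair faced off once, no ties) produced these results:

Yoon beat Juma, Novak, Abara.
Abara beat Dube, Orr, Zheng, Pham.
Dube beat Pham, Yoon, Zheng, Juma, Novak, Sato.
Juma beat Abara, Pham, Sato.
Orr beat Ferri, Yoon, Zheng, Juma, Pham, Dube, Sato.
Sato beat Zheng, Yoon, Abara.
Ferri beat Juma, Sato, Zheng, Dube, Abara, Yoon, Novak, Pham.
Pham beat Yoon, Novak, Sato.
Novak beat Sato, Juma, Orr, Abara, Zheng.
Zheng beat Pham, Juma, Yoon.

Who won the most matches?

Win totals: Ferri 8, Juma 3, Yoon 3, Novak 5, Zheng 3, Abara 4, Dube 6, Sato 3, Pham 3, Orr 7.
Ferri leads with 8 wins (next highest: 7).

Ferri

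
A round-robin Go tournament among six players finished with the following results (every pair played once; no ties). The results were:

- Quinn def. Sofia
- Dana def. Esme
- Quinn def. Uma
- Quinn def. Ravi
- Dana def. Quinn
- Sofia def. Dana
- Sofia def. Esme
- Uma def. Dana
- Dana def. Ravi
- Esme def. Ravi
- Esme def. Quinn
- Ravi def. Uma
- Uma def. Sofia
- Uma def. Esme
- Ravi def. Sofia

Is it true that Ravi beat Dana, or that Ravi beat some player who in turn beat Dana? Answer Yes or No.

Ravi did not beat Dana directly.
Ravi beat Sofia, Uma. Of those, Sofia beat Dana.

Yes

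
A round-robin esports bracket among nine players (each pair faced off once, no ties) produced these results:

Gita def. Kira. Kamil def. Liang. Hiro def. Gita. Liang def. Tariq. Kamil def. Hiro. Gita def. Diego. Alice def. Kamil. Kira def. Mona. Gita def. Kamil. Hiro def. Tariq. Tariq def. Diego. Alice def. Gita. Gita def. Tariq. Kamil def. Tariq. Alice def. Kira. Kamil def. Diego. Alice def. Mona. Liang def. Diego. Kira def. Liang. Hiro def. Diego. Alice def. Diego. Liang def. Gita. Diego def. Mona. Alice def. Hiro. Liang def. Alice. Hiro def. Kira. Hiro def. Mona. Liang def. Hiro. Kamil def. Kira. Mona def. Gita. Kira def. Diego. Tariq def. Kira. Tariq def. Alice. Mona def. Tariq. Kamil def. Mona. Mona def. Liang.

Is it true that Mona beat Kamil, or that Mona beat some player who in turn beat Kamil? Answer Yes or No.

Yes

Mona did not beat Kamil directly.
Mona beat Tariq, Gita, Liang. Of those, Gita beat Kamil.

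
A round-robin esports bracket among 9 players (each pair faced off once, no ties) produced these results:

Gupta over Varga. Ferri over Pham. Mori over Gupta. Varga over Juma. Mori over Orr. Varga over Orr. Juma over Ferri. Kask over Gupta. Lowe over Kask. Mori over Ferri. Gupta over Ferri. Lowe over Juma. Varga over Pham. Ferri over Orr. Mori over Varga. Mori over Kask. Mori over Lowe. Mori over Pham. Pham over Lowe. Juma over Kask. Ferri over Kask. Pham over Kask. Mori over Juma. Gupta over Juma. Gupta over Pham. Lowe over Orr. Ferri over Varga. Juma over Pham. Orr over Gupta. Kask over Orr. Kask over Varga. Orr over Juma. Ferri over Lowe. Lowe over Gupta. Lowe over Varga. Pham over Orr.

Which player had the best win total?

Mori

Win totals: Varga 3, Orr 2, Gupta 4, Juma 3, Lowe 5, Kask 3, Pham 3, Mori 8, Ferri 5.
Mori leads with 8 wins (next highest: 5).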